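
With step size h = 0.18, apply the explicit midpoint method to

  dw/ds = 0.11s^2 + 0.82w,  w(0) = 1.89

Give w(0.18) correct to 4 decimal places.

2.1897

Midpoint: k1 = f(s_n, w_n); k2 = f(s_n + h/2, w_n + (h/2)·k1); w_{n+1} = w_n + h·k2.
s=0.000000, w=1.890000:
  k1 = f(0.000000, 1.890000) = 1.549800
  k2 = f(0.090000, 2.029482) = 1.665066
  w ← 1.890000 + 0.18·1.665066 = 2.189712
w(0.18) ≈ 2.1897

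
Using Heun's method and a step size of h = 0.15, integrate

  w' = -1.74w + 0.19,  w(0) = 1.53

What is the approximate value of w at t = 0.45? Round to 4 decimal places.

Heun: k1 = f(t_n, w_n); k2 = f(t_n + h, w_n + h·k1); w_{n+1} = w_n + (h/2)·(k1 + k2).
t=0.000000, w=1.530000:
  k1 = f(0.000000, 1.530000) = -2.472200
  k2 = f(0.150000, 1.159170) = -1.826956
  w ← 1.530000 + (0.15/2)·(-2.472200 + (-1.826956)) = 1.207563
t=0.150000, w=1.207563:
  k1 = f(0.150000, 1.207563) = -1.911160
  k2 = f(0.300000, 0.920889) = -1.412347
  w ← 1.207563 + (0.15/2)·(-1.911160 + (-1.412347)) = 0.958300
t=0.300000, w=0.958300:
  k1 = f(0.300000, 0.958300) = -1.477442
  k2 = f(0.450000, 0.736684) = -1.091830
  w ← 0.958300 + (0.15/2)·(-1.477442 + (-1.091830)) = 0.765605
w(0.45) ≈ 0.7656

0.7656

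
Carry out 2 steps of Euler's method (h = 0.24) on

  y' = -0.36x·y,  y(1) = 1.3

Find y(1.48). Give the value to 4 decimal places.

Euler: y_{n+1} = y_n + h·f(x_n, y_n).
x=1.000000, y=1.300000: f=-0.468000 → y ← 1.300000 + 0.24·(-0.468000) = 1.187680
x=1.240000, y=1.187680: f=-0.530180 → y ← 1.187680 + 0.24·(-0.530180) = 1.060437
y(1.48) ≈ 1.0604

1.0604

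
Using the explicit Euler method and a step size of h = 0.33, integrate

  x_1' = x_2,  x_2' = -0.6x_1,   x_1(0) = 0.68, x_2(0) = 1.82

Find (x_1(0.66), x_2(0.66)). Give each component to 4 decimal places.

1.8368, 1.4318

Euler on (x_1,x_2): x_1_{n+1} = x_1_n + h·x_1', x_2_{n+1} = x_2_n + h·x_2'.
0.000000: (0.680000, 1.820000); f=(1.820000, -0.408000) → (1.280600, 1.685360)
0.330000: (1.280600, 1.685360); f=(1.685360, -0.768360) → (1.836769, 1.431801)
(x_1(0.66), x_2(0.66)) ≈ (1.8368, 1.4318)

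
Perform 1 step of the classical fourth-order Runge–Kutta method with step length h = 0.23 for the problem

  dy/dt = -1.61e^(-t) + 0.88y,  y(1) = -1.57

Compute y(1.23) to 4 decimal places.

RK4: k1 = f(t_n, y_n); k2 = f(t_n + h/2, y_n + (h/2)·k1); k3 = f(t_n + h/2, y_n + (h/2)·k2); k4 = f(t_n + h, y_n + h·k3); y_{n+1} = y_n + (h/6)·(k1 + 2k2 + 2k3 + k4).
t=1.000000, y=-1.570000:
  k1 = f(1.000000, -1.570000) = -1.973886
  k2 = f(1.115000, -1.796997) = -2.109301
  k3 = f(1.115000, -1.812570) = -2.123005
  k4 = f(1.230000, -2.058291) = -2.281887
  y ← -1.570000 + (0.23/6)·(k1 + 2k2 + 2k3 + k4) = -2.057615
y(1.23) ≈ -2.0576

-2.0576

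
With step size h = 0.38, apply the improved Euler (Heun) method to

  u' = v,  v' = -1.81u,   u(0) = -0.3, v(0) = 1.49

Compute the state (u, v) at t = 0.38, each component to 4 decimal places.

Heun on (u,v): k1 = f(t_n, state_n); k2 = f(t_n + h, state_n + h·k1); state_{n+1} = state_n + (h/2)·(k1 + k2).
0.000000: (-0.300000, 1.490000)
  k1 = (1.490000, 0.543000)
  predictor → (0.266200, 1.696340)
  k2 = (1.696340, -0.481822)
  → (0.305405, 1.501624)
(u(0.38), v(0.38)) ≈ (0.3054, 1.5016)

0.3054, 1.5016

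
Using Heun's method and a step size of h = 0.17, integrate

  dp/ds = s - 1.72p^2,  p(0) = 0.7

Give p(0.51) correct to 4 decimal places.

0.5377

Heun: k1 = f(s_n, p_n); k2 = f(s_n + h, p_n + h·k1); p_{n+1} = p_n + (h/2)·(k1 + k2).
s=0.000000, p=0.700000:
  k1 = f(0.000000, 0.700000) = -0.842800
  k2 = f(0.170000, 0.556724) = -0.363100
  p ← 0.700000 + (0.17/2)·(-0.842800 + (-0.363100)) = 0.597499
s=0.170000, p=0.597499:
  k1 = f(0.170000, 0.597499) = -0.444048
  k2 = f(0.340000, 0.522010) = -0.128691
  p ← 0.597499 + (0.17/2)·(-0.444048 + (-0.128691)) = 0.548816
s=0.340000, p=0.548816:
  k1 = f(0.340000, 0.548816) = -0.178062
  k2 = f(0.510000, 0.518545) = 0.047511
  p ← 0.548816 + (0.17/2)·(-0.178062 + 0.047511) = 0.537719
p(0.51) ≈ 0.5377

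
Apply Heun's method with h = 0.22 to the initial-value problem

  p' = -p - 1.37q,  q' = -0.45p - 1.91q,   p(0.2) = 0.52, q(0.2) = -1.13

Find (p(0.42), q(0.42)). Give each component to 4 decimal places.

0.6575, -0.8068

Heun on (p,q): k1 = f(t_n, state_n); k2 = f(t_n + h, state_n + h·k1); state_{n+1} = state_n + (h/2)·(k1 + k2).
0.200000: (0.520000, -1.130000)
  k1 = (1.028100, 1.924300)
  predictor → (0.746182, -0.706654)
  k2 = (0.221934, 1.013927)
  → (0.657504, -0.806795)
(p(0.42), q(0.42)) ≈ (0.6575, -0.8068)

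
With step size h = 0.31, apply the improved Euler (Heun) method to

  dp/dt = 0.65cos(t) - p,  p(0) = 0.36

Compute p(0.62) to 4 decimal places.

0.4664

Heun: k1 = f(t_n, p_n); k2 = f(t_n + h, p_n + h·k1); p_{n+1} = p_n + (h/2)·(k1 + k2).
t=0.000000, p=0.360000:
  k1 = f(0.000000, 0.360000) = 0.290000
  k2 = f(0.310000, 0.449900) = 0.169117
  p ← 0.360000 + (0.31/2)·(0.290000 + 0.169117) = 0.431163
t=0.310000, p=0.431163:
  k1 = f(0.310000, 0.431163) = 0.187854
  k2 = f(0.620000, 0.489398) = 0.039623
  p ← 0.431163 + (0.31/2)·(0.187854 + 0.039623) = 0.466422
p(0.62) ≈ 0.4664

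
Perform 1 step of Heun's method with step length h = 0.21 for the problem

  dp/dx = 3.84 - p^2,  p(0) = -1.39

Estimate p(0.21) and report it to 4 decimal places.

Heun: k1 = f(x_n, p_n); k2 = f(x_n + h, p_n + h·k1); p_{n+1} = p_n + (h/2)·(k1 + k2).
x=0.000000, p=-1.390000:
  k1 = f(0.000000, -1.390000) = 1.907900
  k2 = f(0.210000, -0.989341) = 2.861204
  p ← -1.390000 + (0.21/2)·(1.907900 + 2.861204) = -0.889244
p(0.21) ≈ -0.8892

-0.8892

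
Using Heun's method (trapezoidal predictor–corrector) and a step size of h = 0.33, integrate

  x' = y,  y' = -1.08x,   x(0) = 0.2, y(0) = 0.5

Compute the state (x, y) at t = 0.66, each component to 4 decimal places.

Heun on (x,y): k1 = f(t_n, state_n); k2 = f(t_n + h, state_n + h·k1); state_{n+1} = state_n + (h/2)·(k1 + k2).
0.000000: (0.200000, 0.500000)
  k1 = (0.500000, -0.216000)
  predictor → (0.365000, 0.428720)
  k2 = (0.428720, -0.394200)
  → (0.353239, 0.399317)
0.330000: (0.353239, 0.399317)
  k1 = (0.399317, -0.381498)
  predictor → (0.485013, 0.273423)
  k2 = (0.273423, -0.523814)
  → (0.464241, 0.249940)
(x(0.66), y(0.66)) ≈ (0.4642, 0.2499)

0.4642, 0.2499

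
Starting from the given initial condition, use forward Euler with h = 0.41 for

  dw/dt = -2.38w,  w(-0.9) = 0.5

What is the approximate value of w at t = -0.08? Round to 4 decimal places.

0.0003

Euler: w_{n+1} = w_n + h·f(t_n, w_n).
t=-0.900000, w=0.500000: f=-1.190000 → w ← 0.500000 + 0.41·(-1.190000) = 0.012100
t=-0.490000, w=0.012100: f=-0.028798 → w ← 0.012100 + 0.41·(-0.028798) = 0.000293
w(-0.08) ≈ 0.0003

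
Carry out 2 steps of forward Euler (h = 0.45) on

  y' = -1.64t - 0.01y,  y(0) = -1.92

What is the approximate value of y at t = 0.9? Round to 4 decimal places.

Euler: y_{n+1} = y_n + h·f(t_n, y_n).
t=0.000000, y=-1.920000: f=0.019200 → y ← -1.920000 + 0.45·0.019200 = -1.911360
t=0.450000, y=-1.911360: f=-0.718886 → y ← -1.911360 + 0.45·(-0.718886) = -2.234859
y(0.9) ≈ -2.2349

-2.2349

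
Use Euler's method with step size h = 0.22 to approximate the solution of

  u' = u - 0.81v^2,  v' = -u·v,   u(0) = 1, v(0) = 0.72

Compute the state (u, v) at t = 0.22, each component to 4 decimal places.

Euler on (u,v): u_{n+1} = u_n + h·u', v_{n+1} = v_n + h·v'.
0.000000: (1.000000, 0.720000); f=(0.580096, -0.720000) → (1.127621, 0.561600)
(u(0.22), v(0.22)) ≈ (1.1276, 0.5616)

1.1276, 0.5616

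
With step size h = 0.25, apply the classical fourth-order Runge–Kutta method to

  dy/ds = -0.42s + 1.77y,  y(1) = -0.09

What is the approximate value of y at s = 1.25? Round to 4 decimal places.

-0.2874

RK4: k1 = f(s_n, y_n); k2 = f(s_n + h/2, y_n + (h/2)·k1); k3 = f(s_n + h/2, y_n + (h/2)·k2); k4 = f(s_n + h, y_n + h·k3); y_{n+1} = y_n + (h/6)·(k1 + 2k2 + 2k3 + k4).
s=1.000000, y=-0.090000:
  k1 = f(1.000000, -0.090000) = -0.579300
  k2 = f(1.125000, -0.162412) = -0.759970
  k3 = f(1.125000, -0.184996) = -0.799943
  k4 = f(1.250000, -0.289986) = -1.038275
  y ← -0.090000 + (0.25/6)·(k1 + 2k2 + 2k3 + k4) = -0.287392
y(1.25) ≈ -0.2874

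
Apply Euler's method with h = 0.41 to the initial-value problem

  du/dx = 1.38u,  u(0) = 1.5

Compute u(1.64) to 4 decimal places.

Euler: u_{n+1} = u_n + h·f(x_n, u_n).
x=0.000000, u=1.500000: f=2.070000 → u ← 1.500000 + 0.41·2.070000 = 2.348700
x=0.410000, u=2.348700: f=3.241206 → u ← 2.348700 + 0.41·3.241206 = 3.677594
x=0.820000, u=3.677594: f=5.075080 → u ← 3.677594 + 0.41·5.075080 = 5.758377
x=1.230000, u=5.758377: f=7.946561 → u ← 5.758377 + 0.41·7.946561 = 9.016467
u(1.64) ≈ 9.0165

9.0165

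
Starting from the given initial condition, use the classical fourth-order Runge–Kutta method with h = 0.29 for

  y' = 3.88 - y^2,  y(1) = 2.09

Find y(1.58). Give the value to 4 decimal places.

1.9828

RK4: k1 = f(x_n, y_n); k2 = f(x_n + h/2, y_n + (h/2)·k1); k3 = f(x_n + h/2, y_n + (h/2)·k2); k4 = f(x_n + h, y_n + h·k3); y_{n+1} = y_n + (h/6)·(k1 + 2k2 + 2k3 + k4).
x=1.000000, y=2.090000:
  k1 = f(1.000000, 2.090000) = -0.488100
  k2 = f(1.145000, 2.019226) = -0.197272
  k3 = f(1.145000, 2.061396) = -0.369352
  k4 = f(1.290000, 1.982888) = -0.051845
  y ← 2.090000 + (0.29/6)·(k1 + 2k2 + 2k3 + k4) = 2.009129
x=1.290000, y=2.009129:
  k1 = f(1.290000, 2.009129) = -0.156600
  k2 = f(1.435000, 1.986422) = -0.065873
  k3 = f(1.435000, 1.999578) = -0.118310
  k4 = f(1.580000, 1.974819) = -0.019911
  y ← 2.009129 + (0.29/6)·(k1 + 2k2 + 2k3 + k4) = 1.982793
y(1.58) ≈ 1.9828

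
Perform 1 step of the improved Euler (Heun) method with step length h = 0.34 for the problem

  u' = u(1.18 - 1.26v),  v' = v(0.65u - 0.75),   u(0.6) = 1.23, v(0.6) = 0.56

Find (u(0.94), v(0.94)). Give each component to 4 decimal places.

Heun on (u,v): k1 = f(x_n, state_n); k2 = f(x_n + h, state_n + h·k1); state_{n+1} = state_n + (h/2)·(k1 + k2).
0.600000: (1.230000, 0.560000)
  k1 = (0.583512, 0.027720)
  predictor → (1.428394, 0.569425)
  k2 = (0.660668, 0.101617)
  → (1.441511, 0.581987)
(u(0.94), v(0.94)) ≈ (1.4415, 0.5820)

1.4415, 0.5820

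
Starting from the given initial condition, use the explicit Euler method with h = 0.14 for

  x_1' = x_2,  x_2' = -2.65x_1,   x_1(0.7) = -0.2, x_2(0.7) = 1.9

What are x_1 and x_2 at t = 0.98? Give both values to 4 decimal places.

Euler on (x_1,x_2): x_1_{n+1} = x_1_n + h·x_1', x_2_{n+1} = x_2_n + h·x_2'.
0.700000: (-0.200000, 1.900000); f=(1.900000, 0.530000) → (0.066000, 1.974200)
0.840000: (0.066000, 1.974200); f=(1.974200, -0.174900) → (0.342388, 1.949714)
(x_1(0.98), x_2(0.98)) ≈ (0.3424, 1.9497)

0.3424, 1.9497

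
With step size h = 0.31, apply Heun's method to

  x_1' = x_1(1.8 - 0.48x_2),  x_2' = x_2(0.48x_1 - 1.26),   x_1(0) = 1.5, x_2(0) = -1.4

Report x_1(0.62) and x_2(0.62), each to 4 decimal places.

6.2100, -1.5991

Heun on (x_1,x_2): k1 = f(s_n, state_n); k2 = f(s_n + h, state_n + h·k1); state_{n+1} = state_n + (h/2)·(k1 + k2).
0.000000: (1.500000, -1.400000)
  k1 = (3.708000, 0.756000)
  predictor → (2.649480, -1.165640)
  k2 = (6.251467, -0.013697)
  → (3.043717, -1.284943)
0.310000: (3.043717, -1.284943)
  k1 = (7.355973, -0.258253)
  predictor → (5.324069, -1.365002)
  k2 = (13.071658, -1.768432)
  → (6.210000, -1.599079)
(x_1(0.62), x_2(0.62)) ≈ (6.2100, -1.5991)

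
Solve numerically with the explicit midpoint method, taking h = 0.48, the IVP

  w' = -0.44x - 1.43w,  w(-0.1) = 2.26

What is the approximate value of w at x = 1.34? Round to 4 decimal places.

0.1364

Midpoint: k1 = f(x_n, w_n); k2 = f(x_n + h/2, w_n + (h/2)·k1); w_{n+1} = w_n + h·k2.
x=-0.100000, w=2.260000:
  k1 = f(-0.100000, 2.260000) = -3.187800
  k2 = f(0.140000, 1.494928) = -2.199347
  w ← 2.260000 + 0.48·(-2.199347) = 1.204313
x=0.380000, w=1.204313:
  k1 = f(0.380000, 1.204313) = -1.889368
  k2 = f(0.620000, 0.750865) = -1.346537
  w ← 1.204313 + 0.48·(-1.346537) = 0.557976
x=0.860000, w=0.557976:
  k1 = f(0.860000, 0.557976) = -1.176305
  k2 = f(1.100000, 0.275662) = -0.878197
  w ← 0.557976 + 0.48·(-0.878197) = 0.136441
w(1.34) ≈ 0.1364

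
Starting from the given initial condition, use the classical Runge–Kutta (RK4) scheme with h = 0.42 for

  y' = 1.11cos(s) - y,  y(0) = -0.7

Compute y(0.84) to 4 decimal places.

RK4: k1 = f(s_n, y_n); k2 = f(s_n + h/2, y_n + (h/2)·k1); k3 = f(s_n + h/2, y_n + (h/2)·k2); k4 = f(s_n + h, y_n + h·k3); y_{n+1} = y_n + (h/6)·(k1 + 2k2 + 2k3 + k4).
s=0.000000, y=-0.700000:
  k1 = f(0.000000, -0.700000) = 1.810000
  k2 = f(0.210000, -0.319900) = 1.405514
  k3 = f(0.210000, -0.404842) = 1.490456
  k4 = f(0.420000, -0.074008) = 1.087537
  y ← -0.700000 + (0.42/6)·(k1 + 2k2 + 2k3 + k4) = -0.091737
s=0.420000, y=-0.091737:
  k1 = f(0.420000, -0.091737) = 1.105265
  k2 = f(0.630000, 0.140369) = 0.756541
  k3 = f(0.630000, 0.067137) = 0.829773
  k4 = f(0.840000, 0.256768) = 0.484115
  y ← -0.091737 + (0.42/6)·(k1 + 2k2 + 2k3 + k4) = 0.241604
y(0.84) ≈ 0.2416

0.2416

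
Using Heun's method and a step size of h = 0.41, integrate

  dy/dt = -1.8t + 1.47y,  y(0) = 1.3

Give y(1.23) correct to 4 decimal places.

Heun: k1 = f(t_n, y_n); k2 = f(t_n + h, y_n + h·k1); y_{n+1} = y_n + (h/2)·(k1 + k2).
t=0.000000, y=1.300000:
  k1 = f(0.000000, 1.300000) = 1.911000
  k2 = f(0.410000, 2.083510) = 2.324760
  y ← 1.300000 + (0.41/2)·(1.911000 + 2.324760) = 2.168331
t=0.410000, y=2.168331:
  k1 = f(0.410000, 2.168331) = 2.449446
  k2 = f(0.820000, 3.172604) = 3.187727
  y ← 2.168331 + (0.41/2)·(2.449446 + 3.187727) = 3.323951
t=0.820000, y=3.323951:
  k1 = f(0.820000, 3.323951) = 3.410208
  k2 = f(1.230000, 4.722137) = 4.727541
  y ← 3.323951 + (0.41/2)·(3.410208 + 4.727541) = 4.992190
y(1.23) ≈ 4.9922

4.9922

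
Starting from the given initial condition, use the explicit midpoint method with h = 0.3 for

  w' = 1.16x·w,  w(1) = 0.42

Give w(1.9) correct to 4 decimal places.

1.7773

Midpoint: k1 = f(x_n, w_n); k2 = f(x_n + h/2, w_n + (h/2)·k1); w_{n+1} = w_n + h·k2.
x=1.000000, w=0.420000:
  k1 = f(1.000000, 0.420000) = 0.487200
  k2 = f(1.150000, 0.493080) = 0.657769
  w ← 0.420000 + 0.3·0.657769 = 0.617331
x=1.300000, w=0.617331:
  k1 = f(1.300000, 0.617331) = 0.930935
  k2 = f(1.450000, 0.756971) = 1.273225
  w ← 0.617331 + 0.3·1.273225 = 0.999298
x=1.600000, w=0.999298:
  k1 = f(1.600000, 0.999298) = 1.854697
  k2 = f(1.750000, 1.277503) = 2.593330
  w ← 0.999298 + 0.3·2.593330 = 1.777297
w(1.9) ≈ 1.7773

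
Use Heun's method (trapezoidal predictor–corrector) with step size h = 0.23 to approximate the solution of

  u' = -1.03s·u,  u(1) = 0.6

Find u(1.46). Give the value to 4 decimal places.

0.3382

Heun: k1 = f(s_n, u_n); k2 = f(s_n + h, u_n + h·k1); u_{n+1} = u_n + (h/2)·(k1 + k2).
s=1.000000, u=0.600000:
  k1 = f(1.000000, 0.600000) = -0.618000
  k2 = f(1.230000, 0.457860) = -0.580063
  u ← 0.600000 + (0.23/2)·(-0.618000 + (-0.580063)) = 0.462223
s=1.230000, u=0.462223:
  k1 = f(1.230000, 0.462223) = -0.585590
  k2 = f(1.460000, 0.327537) = -0.492550
  u ← 0.462223 + (0.23/2)·(-0.585590 + (-0.492550)) = 0.338237
u(1.46) ≈ 0.3382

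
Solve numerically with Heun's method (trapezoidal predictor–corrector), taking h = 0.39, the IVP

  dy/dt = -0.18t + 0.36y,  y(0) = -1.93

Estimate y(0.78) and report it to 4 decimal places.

Heun: k1 = f(t_n, y_n); k2 = f(t_n + h, y_n + h·k1); y_{n+1} = y_n + (h/2)·(k1 + k2).
t=0.000000, y=-1.930000:
  k1 = f(0.000000, -1.930000) = -0.694800
  k2 = f(0.390000, -2.200972) = -0.862550
  y ← -1.930000 + (0.39/2)·(-0.694800 + (-0.862550)) = -2.233683
t=0.390000, y=-2.233683:
  k1 = f(0.390000, -2.233683) = -0.874326
  k2 = f(0.780000, -2.574670) = -1.067281
  y ← -2.233683 + (0.39/2)·(-0.874326 + (-1.067281)) = -2.612297
y(0.78) ≈ -2.6123

-2.6123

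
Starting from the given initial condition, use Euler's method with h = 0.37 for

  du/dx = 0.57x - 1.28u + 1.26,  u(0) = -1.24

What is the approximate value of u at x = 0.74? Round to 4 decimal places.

0.4460

Euler: u_{n+1} = u_n + h·f(x_n, u_n).
x=0.000000, u=-1.240000: f=2.847200 → u ← -1.240000 + 0.37·2.847200 = -0.186536
x=0.370000, u=-0.186536: f=1.709666 → u ← -0.186536 + 0.37·1.709666 = 0.446040
u(0.74) ≈ 0.4460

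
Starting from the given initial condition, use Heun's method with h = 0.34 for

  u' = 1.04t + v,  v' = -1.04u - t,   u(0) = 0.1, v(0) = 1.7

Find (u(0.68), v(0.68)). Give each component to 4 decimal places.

Heun on (u,v): k1 = f(t_n, state_n); k2 = f(t_n + h, state_n + h·k1); state_{n+1} = state_n + (h/2)·(k1 + k2).
0.000000: (0.100000, 1.700000)
  k1 = (1.700000, -0.104000)
  predictor → (0.678000, 1.664640)
  k2 = (2.018240, -1.045120)
  → (0.732101, 1.504650)
0.340000: (0.732101, 1.504650)
  k1 = (1.858250, -1.101385)
  predictor → (1.363906, 1.130179)
  k2 = (1.837379, -2.098462)
  → (1.360358, 0.960676)
(u(0.68), v(0.68)) ≈ (1.3604, 0.9607)

1.3604, 0.9607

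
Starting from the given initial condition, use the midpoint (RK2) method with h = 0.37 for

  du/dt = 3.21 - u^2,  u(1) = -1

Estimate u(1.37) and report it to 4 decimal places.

0.0584

Midpoint: k1 = f(t_n, u_n); k2 = f(t_n + h/2, u_n + (h/2)·k1); u_{n+1} = u_n + h·k2.
t=1.000000, u=-1.000000:
  k1 = f(1.000000, -1.000000) = 2.210000
  k2 = f(1.185000, -0.591150) = 2.860542
  u ← -1.000000 + 0.37·2.860542 = 0.058400
u(1.37) ≈ 0.0584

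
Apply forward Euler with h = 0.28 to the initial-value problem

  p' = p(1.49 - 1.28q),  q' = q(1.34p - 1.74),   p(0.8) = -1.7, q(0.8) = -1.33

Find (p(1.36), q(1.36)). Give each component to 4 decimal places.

Euler on (p,q): p_{n+1} = p_n + h·p', q_{n+1} = q_n + h·q'.
0.800000: (-1.700000, -1.330000); f=(-5.427080, 5.343940) → (-3.219582, 0.166303)
1.080000: (-3.219582, 0.166303); f=(-4.111831, -1.006840) → (-4.370895, -0.115612)
(p(1.36), q(1.36)) ≈ (-4.3709, -0.1156)

-4.3709, -0.1156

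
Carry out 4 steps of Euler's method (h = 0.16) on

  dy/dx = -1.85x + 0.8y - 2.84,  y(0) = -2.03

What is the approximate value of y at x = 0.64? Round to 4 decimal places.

-5.7930

Euler: y_{n+1} = y_n + h·f(x_n, y_n).
x=0.000000, y=-2.030000: f=-4.464000 → y ← -2.030000 + 0.16·(-4.464000) = -2.744240
x=0.160000, y=-2.744240: f=-5.331392 → y ← -2.744240 + 0.16·(-5.331392) = -3.597263
x=0.320000, y=-3.597263: f=-6.309810 → y ← -3.597263 + 0.16·(-6.309810) = -4.606832
x=0.480000, y=-4.606832: f=-7.413466 → y ← -4.606832 + 0.16·(-7.413466) = -5.792987
y(0.64) ≈ -5.7930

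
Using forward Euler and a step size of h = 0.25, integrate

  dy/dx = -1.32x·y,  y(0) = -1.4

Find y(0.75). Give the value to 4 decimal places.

Euler: y_{n+1} = y_n + h·f(x_n, y_n).
x=0.000000, y=-1.400000: f=0.000000 → y ← -1.400000 + 0.25·0.000000 = -1.400000
x=0.250000, y=-1.400000: f=0.462000 → y ← -1.400000 + 0.25·0.462000 = -1.284500
x=0.500000, y=-1.284500: f=0.847770 → y ← -1.284500 + 0.25·0.847770 = -1.072558
y(0.75) ≈ -1.0726

-1.0726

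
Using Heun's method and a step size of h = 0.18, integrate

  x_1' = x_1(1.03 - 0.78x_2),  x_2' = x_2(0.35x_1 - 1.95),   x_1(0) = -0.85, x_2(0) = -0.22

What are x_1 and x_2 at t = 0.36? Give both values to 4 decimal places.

Heun on (x_1,x_2): k1 = f(t_n, state_n); k2 = f(t_n + h, state_n + h·k1); state_{n+1} = state_n + (h/2)·(k1 + k2).
0.000000: (-0.850000, -0.220000)
  k1 = (-1.021360, 0.494450)
  predictor → (-1.033845, -0.130999)
  k2 = (-1.170498, 0.302849)
  → (-1.047267, -0.148243)
0.180000: (-1.047267, -0.148243)
  k1 = (-1.199780, 0.343411)
  predictor → (-1.263228, -0.086429)
  k2 = (-1.386284, 0.206749)
  → (-1.280013, -0.098729)
(x_1(0.36), x_2(0.36)) ≈ (-1.2800, -0.0987)

-1.2800, -0.0987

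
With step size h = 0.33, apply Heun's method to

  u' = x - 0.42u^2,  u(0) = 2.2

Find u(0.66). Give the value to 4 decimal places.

Heun: k1 = f(x_n, u_n); k2 = f(x_n + h, u_n + h·k1); u_{n+1} = u_n + (h/2)·(k1 + k2).
x=0.000000, u=2.200000:
  k1 = f(0.000000, 2.200000) = -2.032800
  k2 = f(0.330000, 1.529176) = -0.652119
  u ← 2.200000 + (0.33/2)·(-2.032800 + (-0.652119)) = 1.756988
x=0.330000, u=1.756988:
  k1 = f(0.330000, 1.756988) = -0.966543
  k2 = f(0.660000, 1.438029) = -0.208530
  u ← 1.756988 + (0.33/2)·(-0.966543 + (-0.208530)) = 1.563101
u(0.66) ≈ 1.5631

1.5631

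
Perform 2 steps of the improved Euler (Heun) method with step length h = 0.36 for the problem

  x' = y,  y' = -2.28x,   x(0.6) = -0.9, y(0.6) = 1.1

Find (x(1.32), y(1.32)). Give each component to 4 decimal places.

0.2872, 1.7331

Heun on (x,y): k1 = f(t_n, state_n); k2 = f(t_n + h, state_n + h·k1); state_{n+1} = state_n + (h/2)·(k1 + k2).
0.600000: (-0.900000, 1.100000)
  k1 = (1.100000, 2.052000)
  predictor → (-0.504000, 1.838720)
  k2 = (1.838720, 1.149120)
  → (-0.371030, 1.676202)
0.960000: (-0.371030, 1.676202)
  k1 = (1.676202, 0.845949)
  predictor → (0.232402, 1.980743)
  k2 = (1.980743, -0.529877)
  → (0.287220, 1.733095)
(x(1.32), y(1.32)) ≈ (0.2872, 1.7331)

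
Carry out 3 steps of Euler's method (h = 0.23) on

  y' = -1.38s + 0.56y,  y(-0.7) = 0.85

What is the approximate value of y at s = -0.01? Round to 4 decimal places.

Euler: y_{n+1} = y_n + h·f(s_n, y_n).
s=-0.700000, y=0.850000: f=1.442000 → y ← 0.850000 + 0.23·1.442000 = 1.181660
s=-0.470000, y=1.181660: f=1.310330 → y ← 1.181660 + 0.23·1.310330 = 1.483036
s=-0.240000, y=1.483036: f=1.161700 → y ← 1.483036 + 0.23·1.161700 = 1.750227
y(-0.01) ≈ 1.7502

1.7502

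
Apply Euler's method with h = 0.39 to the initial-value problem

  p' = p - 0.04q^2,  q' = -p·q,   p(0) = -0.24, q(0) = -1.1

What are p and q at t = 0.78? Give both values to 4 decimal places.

-0.5125, -1.3683

Euler on (p,q): p_{n+1} = p_n + h·p', q_{n+1} = q_n + h·q'.
0.000000: (-0.240000, -1.100000); f=(-0.288400, -0.264000) → (-0.352476, -1.202960)
0.390000: (-0.352476, -1.202960); f=(-0.410361, -0.424015) → (-0.512517, -1.368326)
(p(0.78), q(0.78)) ≈ (-0.5125, -1.3683)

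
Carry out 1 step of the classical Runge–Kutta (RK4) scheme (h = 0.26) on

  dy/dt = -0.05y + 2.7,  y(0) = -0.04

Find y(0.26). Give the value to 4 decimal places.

RK4: k1 = f(t_n, y_n); k2 = f(t_n + h/2, y_n + (h/2)·k1); k3 = f(t_n + h/2, y_n + (h/2)·k2); k4 = f(t_n + h, y_n + h·k3); y_{n+1} = y_n + (h/6)·(k1 + 2k2 + 2k3 + k4).
t=0.000000, y=-0.040000:
  k1 = f(0.000000, -0.040000) = 2.702000
  k2 = f(0.130000, 0.311260) = 2.684437
  k3 = f(0.130000, 0.308977) = 2.684551
  k4 = f(0.260000, 0.657983) = 2.667101
  y ← -0.040000 + (0.26/6)·(k1 + 2k2 + 2k3 + k4) = 0.657973
y(0.26) ≈ 0.6580

0.6580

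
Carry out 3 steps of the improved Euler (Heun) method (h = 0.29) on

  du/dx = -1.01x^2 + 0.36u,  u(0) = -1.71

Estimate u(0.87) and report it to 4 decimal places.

-2.5879

Heun: k1 = f(x_n, u_n); k2 = f(x_n + h, u_n + h·k1); u_{n+1} = u_n + (h/2)·(k1 + k2).
x=0.000000, u=-1.710000:
  k1 = f(0.000000, -1.710000) = -0.615600
  k2 = f(0.290000, -1.888524) = -0.764810
  u ← -1.710000 + (0.29/2)·(-0.615600 + (-0.764810)) = -1.910159
x=0.290000, u=-1.910159:
  k1 = f(0.290000, -1.910159) = -0.772598
  k2 = f(0.580000, -2.134213) = -1.108081
  u ← -1.910159 + (0.29/2)·(-0.772598 + (-1.108081)) = -2.182858
x=0.580000, u=-2.182858:
  k1 = f(0.580000, -2.182858) = -1.125593
  k2 = f(0.870000, -2.509280) = -1.667810
  u ← -2.182858 + (0.29/2)·(-1.125593 + (-1.667810)) = -2.587901
u(0.87) ≈ -2.5879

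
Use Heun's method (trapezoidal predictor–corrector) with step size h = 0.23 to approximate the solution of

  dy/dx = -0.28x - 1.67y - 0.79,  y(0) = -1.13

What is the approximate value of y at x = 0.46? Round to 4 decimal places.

Heun: k1 = f(x_n, y_n); k2 = f(x_n + h, y_n + h·k1); y_{n+1} = y_n + (h/2)·(k1 + k2).
x=0.000000, y=-1.130000:
  k1 = f(0.000000, -1.130000) = 1.097100
  k2 = f(0.230000, -0.877667) = 0.611304
  y ← -1.130000 + (0.23/2)·(1.097100 + 0.611304) = -0.933534
x=0.230000, y=-0.933534:
  k1 = f(0.230000, -0.933534) = 0.704601
  k2 = f(0.460000, -0.771475) = 0.369564
  y ← -0.933534 + (0.23/2)·(0.704601 + 0.369564) = -0.810005
y(0.46) ≈ -0.8100

-0.8100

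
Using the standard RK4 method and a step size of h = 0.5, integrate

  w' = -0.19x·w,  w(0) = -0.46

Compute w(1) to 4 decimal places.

-0.4183

RK4: k1 = f(x_n, w_n); k2 = f(x_n + h/2, w_n + (h/2)·k1); k3 = f(x_n + h/2, w_n + (h/2)·k2); k4 = f(x_n + h, w_n + h·k3); w_{n+1} = w_n + (h/6)·(k1 + 2k2 + 2k3 + k4).
x=0.000000, w=-0.460000:
  k1 = f(0.000000, -0.460000) = 0.000000
  k2 = f(0.250000, -0.460000) = 0.021850
  k3 = f(0.250000, -0.454538) = 0.021591
  k4 = f(0.500000, -0.449205) = 0.042674
  w ← -0.460000 + (0.5/6)·(k1 + 2k2 + 2k3 + k4) = -0.449204
x=0.500000, w=-0.449204:
  k1 = f(0.500000, -0.449204) = 0.042674
  k2 = f(0.750000, -0.438535) = 0.062491
  k3 = f(0.750000, -0.433581) = 0.061785
  k4 = f(1.000000, -0.418311) = 0.079479
  w ← -0.449204 + (0.5/6)·(k1 + 2k2 + 2k3 + k4) = -0.418311
w(1) ≈ -0.4183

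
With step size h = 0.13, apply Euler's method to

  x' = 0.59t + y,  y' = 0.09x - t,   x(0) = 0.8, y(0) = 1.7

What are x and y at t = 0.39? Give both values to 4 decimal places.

Euler on (x,y): x_{n+1} = x_n + h·x', y_{n+1} = y_n + h·y'.
0.000000: (0.800000, 1.700000); f=(1.700000, 0.072000) → (1.021000, 1.709360)
0.130000: (1.021000, 1.709360); f=(1.786060, -0.038110) → (1.253188, 1.704406)
0.260000: (1.253188, 1.704406); f=(1.857806, -0.147213) → (1.494703, 1.685268)
(x(0.39), y(0.39)) ≈ (1.4947, 1.6853)

1.4947, 1.6853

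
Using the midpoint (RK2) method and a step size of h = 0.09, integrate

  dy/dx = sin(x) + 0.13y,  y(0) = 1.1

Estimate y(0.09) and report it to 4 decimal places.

Midpoint: k1 = f(x_n, y_n); k2 = f(x_n + h/2, y_n + (h/2)·k1); y_{n+1} = y_n + h·k2.
x=0.000000, y=1.100000:
  k1 = f(0.000000, 1.100000) = 0.143000
  k2 = f(0.045000, 1.106435) = 0.188821
  y ← 1.100000 + 0.09·0.188821 = 1.116994
y(0.09) ≈ 1.1170

1.1170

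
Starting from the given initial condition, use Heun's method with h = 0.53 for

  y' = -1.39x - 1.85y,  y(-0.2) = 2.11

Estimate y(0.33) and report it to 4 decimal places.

0.9353

Heun: k1 = f(x_n, y_n); k2 = f(x_n + h, y_n + h·k1); y_{n+1} = y_n + (h/2)·(k1 + k2).
x=-0.200000, y=2.110000:
  k1 = f(-0.200000, 2.110000) = -3.625500
  k2 = f(0.330000, 0.188485) = -0.807397
  y ← 2.110000 + (0.53/2)·(-3.625500 + (-0.807397)) = 0.935282
y(0.33) ≈ 0.9353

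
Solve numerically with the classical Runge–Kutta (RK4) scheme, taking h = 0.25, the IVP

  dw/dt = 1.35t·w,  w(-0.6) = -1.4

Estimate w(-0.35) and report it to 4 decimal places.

-1.1926

RK4: k1 = f(t_n, w_n); k2 = f(t_n + h/2, w_n + (h/2)·k1); k3 = f(t_n + h/2, w_n + (h/2)·k2); k4 = f(t_n + h, w_n + h·k3); w_{n+1} = w_n + (h/6)·(k1 + 2k2 + 2k3 + k4).
t=-0.600000, w=-1.400000:
  k1 = f(-0.600000, -1.400000) = 1.134000
  k2 = f(-0.475000, -1.258250) = 0.806853
  k3 = f(-0.475000, -1.299143) = 0.833076
  k4 = f(-0.350000, -1.191731) = 0.563093
  w ← -1.400000 + (0.25/6)·(k1 + 2k2 + 2k3 + k4) = -1.192627
w(-0.35) ≈ -1.1926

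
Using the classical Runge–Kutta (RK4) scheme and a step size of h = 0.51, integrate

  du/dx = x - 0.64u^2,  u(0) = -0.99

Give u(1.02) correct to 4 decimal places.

RK4: k1 = f(x_n, u_n); k2 = f(x_n + h/2, u_n + (h/2)·k1); k3 = f(x_n + h/2, u_n + (h/2)·k2); k4 = f(x_n + h, u_n + h·k3); u_{n+1} = u_n + (h/6)·(k1 + 2k2 + 2k3 + k4).
x=0.000000, u=-0.990000:
  k1 = f(0.000000, -0.990000) = -0.627264
  k2 = f(0.255000, -1.149952) = -0.591330
  k3 = f(0.255000, -1.140789) = -0.577896
  k4 = f(0.510000, -1.284727) = -0.546335
  u ← -0.990000 + (0.51/6)·(k1 + 2k2 + 2k3 + k4) = -1.288524
x=0.510000, u=-1.288524:
  k1 = f(0.510000, -1.288524) = -0.552589
  k2 = f(0.765000, -1.429434) = -0.542701
  k3 = f(0.765000, -1.426913) = -0.538092
  k4 = f(1.020000, -1.562951) = -0.543402
  u ← -1.288524 + (0.51/6)·(k1 + 2k2 + 2k3 + k4) = -1.565418
u(1.02) ≈ -1.5654

-1.5654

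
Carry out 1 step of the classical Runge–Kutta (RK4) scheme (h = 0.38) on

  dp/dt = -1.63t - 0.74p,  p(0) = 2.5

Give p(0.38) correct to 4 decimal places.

RK4: k1 = f(t_n, p_n); k2 = f(t_n + h/2, p_n + (h/2)·k1); k3 = f(t_n + h/2, p_n + (h/2)·k2); k4 = f(t_n + h, p_n + h·k3); p_{n+1} = p_n + (h/6)·(k1 + 2k2 + 2k3 + k4).
t=0.000000, p=2.500000:
  k1 = f(0.000000, 2.500000) = -1.850000
  k2 = f(0.190000, 2.148500) = -1.899590
  k3 = f(0.190000, 2.139078) = -1.892618
  k4 = f(0.380000, 1.780805) = -1.937196
  p ← 2.500000 + (0.38/6)·(k1 + 2k2 + 2k3 + k4) = 1.779798
p(0.38) ≈ 1.7798

1.7798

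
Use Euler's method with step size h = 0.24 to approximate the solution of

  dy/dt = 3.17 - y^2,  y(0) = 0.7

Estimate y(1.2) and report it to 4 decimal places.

Euler: y_{n+1} = y_n + h·f(t_n, y_n).
t=0.000000, y=0.700000: f=2.680000 → y ← 0.700000 + 0.24·2.680000 = 1.343200
t=0.240000, y=1.343200: f=1.365814 → y ← 1.343200 + 0.24·1.365814 = 1.670995
t=0.480000, y=1.670995: f=0.377775 → y ← 1.670995 + 0.24·0.377775 = 1.761661
t=0.720000, y=1.761661: f=0.066550 → y ← 1.761661 + 0.24·0.066550 = 1.777633
t=0.960000, y=1.777633: f=0.010020 → y ← 1.777633 + 0.24·0.010020 = 1.780038
y(1.2) ≈ 1.7800

1.7800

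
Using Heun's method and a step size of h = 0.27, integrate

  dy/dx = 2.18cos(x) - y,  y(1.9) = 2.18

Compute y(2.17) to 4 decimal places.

Heun: k1 = f(x_n, y_n); k2 = f(x_n + h, y_n + h·k1); y_{n+1} = y_n + (h/2)·(k1 + k2).
x=1.900000, y=2.180000:
  k1 = f(1.900000, 2.180000) = -2.884771
  k2 = f(2.170000, 1.401112) = -2.630599
  y ← 2.180000 + (0.27/2)·(-2.884771 + (-2.630599)) = 1.435425
y(2.17) ≈ 1.4354

1.4354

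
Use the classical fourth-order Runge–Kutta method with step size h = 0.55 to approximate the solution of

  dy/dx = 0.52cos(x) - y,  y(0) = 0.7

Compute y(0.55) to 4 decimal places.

RK4: k1 = f(x_n, y_n); k2 = f(x_n + h/2, y_n + (h/2)·k1); k3 = f(x_n + h/2, y_n + (h/2)·k2); k4 = f(x_n + h, y_n + h·k3); y_{n+1} = y_n + (h/6)·(k1 + 2k2 + 2k3 + k4).
x=0.000000, y=0.700000:
  k1 = f(0.000000, 0.700000) = -0.180000
  k2 = f(0.275000, 0.650500) = -0.150039
  k3 = f(0.275000, 0.658739) = -0.158278
  k4 = f(0.550000, 0.612947) = -0.169634
  y ← 0.700000 + (0.55/6)·(k1 + 2k2 + 2k3 + k4) = 0.611425
y(0.55) ≈ 0.6114

0.6114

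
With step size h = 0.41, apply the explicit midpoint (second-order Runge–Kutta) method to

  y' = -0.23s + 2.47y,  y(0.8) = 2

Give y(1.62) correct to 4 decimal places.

Midpoint: k1 = f(s_n, y_n); k2 = f(s_n + h/2, y_n + (h/2)·k1); y_{n+1} = y_n + h·k2.
s=0.800000, y=2.000000:
  k1 = f(0.800000, 2.000000) = 4.756000
  k2 = f(1.005000, 2.974980) = 7.117051
  y ← 2.000000 + 0.41·7.117051 = 4.917991
s=1.210000, y=4.917991:
  k1 = f(1.210000, 4.917991) = 11.869137
  k2 = f(1.415000, 7.351164) = 17.831925
  y ← 4.917991 + 0.41·17.831925 = 12.229080
y(1.62) ≈ 12.2291

12.2291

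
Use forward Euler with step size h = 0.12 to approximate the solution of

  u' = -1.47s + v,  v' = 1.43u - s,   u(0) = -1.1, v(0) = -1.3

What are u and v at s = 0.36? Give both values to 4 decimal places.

Euler on (u,v): u_{n+1} = u_n + h·u', v_{n+1} = v_n + h·v'.
0.000000: (-1.100000, -1.300000); f=(-1.300000, -1.573000) → (-1.256000, -1.488760)
0.120000: (-1.256000, -1.488760); f=(-1.665160, -1.916080) → (-1.455819, -1.718690)
0.240000: (-1.455819, -1.718690); f=(-2.071490, -2.321821) → (-1.704398, -1.997308)
(u(0.36), v(0.36)) ≈ (-1.7044, -1.9973)

-1.7044, -1.9973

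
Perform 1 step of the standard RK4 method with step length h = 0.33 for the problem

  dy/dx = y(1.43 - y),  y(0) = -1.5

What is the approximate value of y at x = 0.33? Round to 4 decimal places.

-6.0727

RK4: k1 = f(x_n, y_n); k2 = f(x_n + h/2, y_n + (h/2)·k1); k3 = f(x_n + h/2, y_n + (h/2)·k2); k4 = f(x_n + h, y_n + h·k3); y_{n+1} = y_n + (h/6)·(k1 + 2k2 + 2k3 + k4).
x=0.000000, y=-1.500000:
  k1 = f(0.000000, -1.500000) = -4.395000
  k2 = f(0.165000, -2.225175) = -8.133404
  k3 = f(0.165000, -2.842012) = -12.141107
  k4 = f(0.330000, -5.506565) = -38.196650
  y ← -1.500000 + (0.33/6)·(k1 + 2k2 + 2k3 + k4) = -6.072737
y(0.33) ≈ -6.0727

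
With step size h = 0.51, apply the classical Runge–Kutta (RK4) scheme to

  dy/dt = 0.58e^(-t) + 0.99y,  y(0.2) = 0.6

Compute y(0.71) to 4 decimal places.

1.2460

RK4: k1 = f(t_n, y_n); k2 = f(t_n + h/2, y_n + (h/2)·k1); k3 = f(t_n + h/2, y_n + (h/2)·k2); k4 = f(t_n + h, y_n + h·k3); y_{n+1} = y_n + (h/6)·(k1 + 2k2 + 2k3 + k4).
t=0.200000, y=0.600000:
  k1 = f(0.200000, 0.600000) = 1.068864
  k2 = f(0.455000, 0.872560) = 1.231814
  k3 = f(0.455000, 0.914113) = 1.272951
  k4 = f(0.710000, 1.249205) = 1.521867
  y ← 0.600000 + (0.51/6)·(k1 + 2k2 + 2k3 + k4) = 1.246022
y(0.71) ≈ 1.2460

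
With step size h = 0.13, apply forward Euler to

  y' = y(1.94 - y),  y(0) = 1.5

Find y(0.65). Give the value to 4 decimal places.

Euler: y_{n+1} = y_n + h·f(s_n, y_n).
s=0.000000, y=1.500000: f=0.660000 → y ← 1.500000 + 0.13·0.660000 = 1.585800
s=0.130000, y=1.585800: f=0.561690 → y ← 1.585800 + 0.13·0.561690 = 1.658820
s=0.260000, y=1.658820: f=0.466427 → y ← 1.658820 + 0.13·0.466427 = 1.719455
s=0.390000, y=1.719455: f=0.379217 → y ← 1.719455 + 0.13·0.379217 = 1.768753
s=0.520000, y=1.768753: f=0.302893 → y ← 1.768753 + 0.13·0.302893 = 1.808130
y(0.65) ≈ 1.8081

1.8081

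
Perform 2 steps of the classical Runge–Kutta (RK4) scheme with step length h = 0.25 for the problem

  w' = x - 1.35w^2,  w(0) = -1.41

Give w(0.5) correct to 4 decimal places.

-13.8898

RK4: k1 = f(x_n, w_n); k2 = f(x_n + h/2, w_n + (h/2)·k1); k3 = f(x_n + h/2, w_n + (h/2)·k2); k4 = f(x_n + h, w_n + h·k3); w_{n+1} = w_n + (h/6)·(k1 + 2k2 + 2k3 + k4).
x=0.000000, w=-1.410000:
  k1 = f(0.000000, -1.410000) = -2.683935
  k2 = f(0.125000, -1.745492) = -3.988102
  k3 = f(0.125000, -1.908513) = -4.792268
  k4 = f(0.250000, -2.608067) = -8.932718
  w ← -1.410000 + (0.25/6)·(k1 + 2k2 + 2k3 + k4) = -2.625725
x=0.250000, w=-2.625725:
  k1 = f(0.250000, -2.625725) = -9.057481
  k2 = f(0.375000, -3.757910) = -18.689546
  k3 = f(0.375000, -4.961918) = -32.862849
  k4 = f(0.500000, -10.841437) = -158.174619
  w ← -2.625725 + (0.25/6)·(k1 + 2k2 + 2k3 + k4) = -13.889762
w(0.5) ≈ -13.8898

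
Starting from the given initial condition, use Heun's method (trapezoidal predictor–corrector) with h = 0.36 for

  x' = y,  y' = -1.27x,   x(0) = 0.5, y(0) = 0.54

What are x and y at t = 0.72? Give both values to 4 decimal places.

Heun on (x,y): k1 = f(t_n, state_n); k2 = f(t_n + h, state_n + h·k1); state_{n+1} = state_n + (h/2)·(k1 + k2).
0.000000: (0.500000, 0.540000)
  k1 = (0.540000, -0.635000)
  predictor → (0.694400, 0.311400)
  k2 = (0.311400, -0.881888)
  → (0.653252, 0.266960)
0.360000: (0.653252, 0.266960)
  k1 = (0.266960, -0.829630)
  predictor → (0.749358, -0.031707)
  k2 = (-0.031707, -0.951684)
  → (0.695598, -0.053676)
(x(0.72), y(0.72)) ≈ (0.6956, -0.0537)

0.6956, -0.0537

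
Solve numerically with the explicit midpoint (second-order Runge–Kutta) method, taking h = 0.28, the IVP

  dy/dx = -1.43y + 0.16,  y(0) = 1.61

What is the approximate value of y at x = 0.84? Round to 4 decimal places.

0.5824

Midpoint: k1 = f(x_n, y_n); k2 = f(x_n + h/2, y_n + (h/2)·k1); y_{n+1} = y_n + h·k2.
x=0.000000, y=1.610000:
  k1 = f(0.000000, 1.610000) = -2.142300
  k2 = f(0.140000, 1.310078) = -1.713412
  y ← 1.610000 + 0.28·(-1.713412) = 1.130245
x=0.280000, y=1.130245:
  k1 = f(0.280000, 1.130245) = -1.456250
  k2 = f(0.420000, 0.926370) = -1.164709
  y ← 1.130245 + 0.28·(-1.164709) = 0.804126
x=0.560000, y=0.804126:
  k1 = f(0.560000, 0.804126) = -0.989901
  k2 = f(0.700000, 0.665540) = -0.791723
  y ← 0.804126 + 0.28·(-0.791723) = 0.582444
y(0.84) ≈ 0.5824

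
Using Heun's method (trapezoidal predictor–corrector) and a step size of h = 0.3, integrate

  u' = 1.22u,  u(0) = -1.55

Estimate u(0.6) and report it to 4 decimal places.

Heun: k1 = f(s_n, u_n); k2 = f(s_n + h, u_n + h·k1); u_{n+1} = u_n + (h/2)·(k1 + k2).
s=0.000000, u=-1.550000:
  k1 = f(0.000000, -1.550000) = -1.891000
  k2 = f(0.300000, -2.117300) = -2.583106
  u ← -1.550000 + (0.3/2)·(-1.891000 + (-2.583106)) = -2.221116
s=0.300000, u=-2.221116:
  k1 = f(0.300000, -2.221116) = -2.709761
  k2 = f(0.600000, -3.034044) = -3.701534
  u ← -2.221116 + (0.3/2)·(-2.709761 + (-3.701534)) = -3.182810
u(0.6) ≈ -3.1828

-3.1828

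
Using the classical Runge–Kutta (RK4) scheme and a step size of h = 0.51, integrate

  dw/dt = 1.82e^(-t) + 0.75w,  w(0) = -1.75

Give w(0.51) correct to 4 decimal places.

RK4: k1 = f(t_n, w_n); k2 = f(t_n + h/2, w_n + (h/2)·k1); k3 = f(t_n + h/2, w_n + (h/2)·k2); k4 = f(t_n + h, w_n + h·k3); w_{n+1} = w_n + (h/6)·(k1 + 2k2 + 2k3 + k4).
t=0.000000, w=-1.750000:
  k1 = f(0.000000, -1.750000) = 0.507500
  k2 = f(0.255000, -1.620588) = 0.194907
  k3 = f(0.255000, -1.700299) = 0.135124
  k4 = f(0.510000, -1.681087) = -0.167913
  w ← -1.750000 + (0.51/6)·(k1 + 2k2 + 2k3 + k4) = -1.665030
w(0.51) ≈ -1.6650

-1.6650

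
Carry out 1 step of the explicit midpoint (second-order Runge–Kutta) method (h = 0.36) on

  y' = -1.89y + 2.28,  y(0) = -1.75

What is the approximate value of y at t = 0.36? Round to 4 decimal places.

-0.4228

Midpoint: k1 = f(t_n, y_n); k2 = f(t_n + h/2, y_n + (h/2)·k1); y_{n+1} = y_n + h·k2.
t=0.000000, y=-1.750000:
  k1 = f(0.000000, -1.750000) = 5.587500
  k2 = f(0.180000, -0.744250) = 3.686632
  y ← -1.750000 + 0.36·3.686632 = -0.422812
y(0.36) ≈ -0.4228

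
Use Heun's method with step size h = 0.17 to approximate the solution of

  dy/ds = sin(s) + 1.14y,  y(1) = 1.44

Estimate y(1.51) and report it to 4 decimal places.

Heun: k1 = f(s_n, y_n); k2 = f(s_n + h, y_n + h·k1); y_{n+1} = y_n + (h/2)·(k1 + k2).
s=1.000000, y=1.440000:
  k1 = f(1.000000, 1.440000) = 2.483071
  k2 = f(1.170000, 1.862122) = 3.043570
  y ← 1.440000 + (0.17/2)·(2.483071 + 3.043570) = 1.909764
s=1.170000, y=1.909764:
  k1 = f(1.170000, 1.909764) = 3.097882
  k2 = f(1.340000, 2.436404) = 3.750986
  y ← 1.909764 + (0.17/2)·(3.097882 + 3.750986) = 2.491918
s=1.340000, y=2.491918:
  k1 = f(1.340000, 2.491918) = 3.814271
  k2 = f(1.510000, 3.140344) = 4.578145
  y ← 2.491918 + (0.17/2)·(3.814271 + 4.578145) = 3.205274
y(1.51) ≈ 3.2053

3.2053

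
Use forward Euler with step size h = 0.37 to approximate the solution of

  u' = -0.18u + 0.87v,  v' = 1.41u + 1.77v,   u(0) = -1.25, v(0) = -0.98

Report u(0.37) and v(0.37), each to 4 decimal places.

Euler on (u,v): u_{n+1} = u_n + h·u', v_{n+1} = v_n + h·v'.
0.000000: (-1.250000, -0.980000); f=(-0.627600, -3.497100) → (-1.482212, -2.273927)
(u(0.37), v(0.37)) ≈ (-1.4822, -2.2739)

-1.4822, -2.2739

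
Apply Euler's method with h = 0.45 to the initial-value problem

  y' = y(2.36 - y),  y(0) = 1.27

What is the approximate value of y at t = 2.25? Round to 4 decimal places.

Euler: y_{n+1} = y_n + h·f(t_n, y_n).
t=0.000000, y=1.270000: f=1.384300 → y ← 1.270000 + 0.45·1.384300 = 1.892935
t=0.450000, y=1.892935: f=0.884124 → y ← 1.892935 + 0.45·0.884124 = 2.290791
t=0.900000, y=2.290791: f=0.158544 → y ← 2.290791 + 0.45·0.158544 = 2.362136
t=1.350000, y=2.362136: f=-0.005044 → y ← 2.362136 + 0.45·(-0.005044) = 2.359866
t=1.800000, y=2.359866: f=0.000317 → y ← 2.359866 + 0.45·0.000317 = 2.360008
y(2.25) ≈ 2.3600

2.3600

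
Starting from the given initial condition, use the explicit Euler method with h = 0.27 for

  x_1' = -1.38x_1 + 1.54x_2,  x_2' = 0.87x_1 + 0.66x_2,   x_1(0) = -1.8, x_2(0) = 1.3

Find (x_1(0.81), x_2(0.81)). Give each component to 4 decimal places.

Euler on (x_1,x_2): x_1_{n+1} = x_1_n + h·x_1', x_2_{n+1} = x_2_n + h·x_2'.
0.000000: (-1.800000, 1.300000); f=(4.486000, -0.708000) → (-0.588780, 1.108840)
0.270000: (-0.588780, 1.108840); f=(2.520130, 0.219596) → (0.091655, 1.168131)
0.540000: (0.091655, 1.168131); f=(1.672437, 0.850706) → (0.543213, 1.397822)
(x_1(0.81), x_2(0.81)) ≈ (0.5432, 1.3978)

0.5432, 1.3978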